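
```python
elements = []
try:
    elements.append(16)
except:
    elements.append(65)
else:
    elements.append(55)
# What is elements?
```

Step-by-step execution trace:
1. try: `elements.append(16)` → elements = [16]. No exception raised.
2. `except` is skipped.
3. `else` runs (try completed without exception): `elements.append(55)` → elements = [16, 55].
Result: [16, 55]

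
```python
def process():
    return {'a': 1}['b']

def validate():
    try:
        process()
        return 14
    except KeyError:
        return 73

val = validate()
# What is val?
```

Step-by-step execution trace:
1. `validate()` calls `process()`.
2. `process()` evaluates `{'a': 1}['b']`, which raises KeyError; it propagates to the caller.
3. `return 14` is not reached.
4. `except KeyError` in validate matches → returns 73.
5. val = 73.
Result: 73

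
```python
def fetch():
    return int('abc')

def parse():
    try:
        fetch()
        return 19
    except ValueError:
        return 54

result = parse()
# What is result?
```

Step-by-step execution trace:
1. `parse()` calls `fetch()`.
2. `fetch()` evaluates `int('abc')`, which raises ValueError; it propagates to the caller.
3. `return 19` is not reached.
4. `except ValueError` in parse matches → returns 54.
5. result = 54.
Result: 54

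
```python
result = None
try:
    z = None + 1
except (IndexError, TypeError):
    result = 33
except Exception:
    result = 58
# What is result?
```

Step-by-step execution trace:
1. `z = None + 1` raises TypeError.
2. `except (IndexError, TypeError)` matches (TypeError is in the tuple) → result = 33.
3. `except Exception` is not reached.
Result: 33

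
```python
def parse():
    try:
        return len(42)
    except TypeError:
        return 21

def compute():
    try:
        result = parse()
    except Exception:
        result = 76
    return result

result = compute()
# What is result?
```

Step-by-step execution trace:
1. `compute()` calls `parse()`.
2. In parse: `len(42)` raises TypeError; `except TypeError` catches it → returns 21.
3. In compute: `result = parse()` → result = 21. No exception reaches compute.
4. `except Exception` is skipped; compute returns 21.
5. result = 21.
Result: 21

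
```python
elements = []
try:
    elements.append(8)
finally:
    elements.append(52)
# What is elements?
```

Step-by-step execution trace:
1. try: `elements.append(8)` → elements = [8].
2. The try body completes without raising.
3. finally always runs: `elements.append(52)` → elements = [8, 52].
Result: [8, 52]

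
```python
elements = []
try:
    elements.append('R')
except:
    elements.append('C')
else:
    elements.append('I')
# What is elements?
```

Step-by-step execution trace:
1. try: `elements.append('R')` → elements = ['R']. No exception raised.
2. `except` is skipped.
3. `else` runs (try completed without exception): `elements.append('I')` → elements = ['R', 'I'].
Result: ['R', 'I']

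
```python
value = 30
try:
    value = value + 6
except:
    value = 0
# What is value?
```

Step-by-step execution trace:
1. value starts at 30.
2. try: `value = value + 6` → value = 36. No exception raised.
3. `except` is skipped.
Result: 36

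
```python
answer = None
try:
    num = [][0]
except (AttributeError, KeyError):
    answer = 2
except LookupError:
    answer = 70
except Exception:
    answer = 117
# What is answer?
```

Step-by-step execution trace:
1. `num = [][0]` raises IndexError.
2. `except (AttributeError, KeyError)` does not match IndexError; skipped.
3. `except LookupError` matches (IndexError is a subclass of LookupError) → answer = 70.
4. `except Exception` is not reached.
Result: 70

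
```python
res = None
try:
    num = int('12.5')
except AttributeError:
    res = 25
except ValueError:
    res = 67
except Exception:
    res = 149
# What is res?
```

Step-by-step execution trace:
1. `num = int('12.5')` raises ValueError.
2. `except AttributeError` does not match ValueError; skipped.
3. `except ValueError` matches → res = 67.
4. Remaining except clauses are skipped.
Result: 67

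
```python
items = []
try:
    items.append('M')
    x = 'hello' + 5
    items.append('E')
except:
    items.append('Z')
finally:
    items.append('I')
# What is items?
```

Step-by-step execution trace:
1. try: `items.append('M')` → items = ['M'].
2. `x = 'hello' + 5` raises TypeError; `items.append('E')` is not reached.
3. bare `except` matches → `items.append('Z')` → items = ['M', 'Z'].
4. finally always runs: `items.append('I')` → items = ['M', 'Z', 'I'].
Result: ['M', 'Z', 'I']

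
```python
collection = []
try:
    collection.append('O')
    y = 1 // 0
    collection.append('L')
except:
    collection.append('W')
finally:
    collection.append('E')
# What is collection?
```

Step-by-step execution trace:
1. try: `collection.append('O')` → collection = ['O'].
2. `y = 1 // 0` raises ZeroDivisionError; `collection.append('L')` is not reached.
3. bare `except` matches → `collection.append('W')` → collection = ['O', 'W'].
4. finally always runs: `collection.append('E')` → collection = ['O', 'W', 'E'].
Result: ['O', 'W', 'E']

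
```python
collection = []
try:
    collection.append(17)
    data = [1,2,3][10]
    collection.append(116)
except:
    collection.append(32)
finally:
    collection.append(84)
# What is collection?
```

Step-by-step execution trace:
1. try: `collection.append(17)` → collection = [17].
2. `data = [1,2,3][10]` raises IndexError; `collection.append(116)` is not reached.
3. bare `except` matches → `collection.append(32)` → collection = [17, 32].
4. finally always runs: `collection.append(84)` → collection = [17, 32, 84].
Result: [17, 32, 84]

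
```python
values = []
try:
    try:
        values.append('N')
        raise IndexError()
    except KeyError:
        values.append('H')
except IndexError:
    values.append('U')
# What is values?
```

Step-by-step execution trace:
1. Inner try: `values.append('N')` → values = ['N'].
2. `raise IndexError()` raises IndexError.
3. Inner `except KeyError` does not match IndexError; exception propagates to outer try.
4. Outer `except IndexError` matches → `values.append('U')` → values = ['N', 'U'].
Result: ['N', 'U']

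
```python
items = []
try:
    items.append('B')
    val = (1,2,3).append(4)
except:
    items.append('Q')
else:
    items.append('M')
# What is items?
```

Step-by-step execution trace:
1. try: `items.append('B')` → items = ['B'].
2. `val = (1,2,3).append(4)` raises AttributeError.
3. bare `except` matches → `items.append('Q')` → items = ['B', 'Q'].
4. `else` is skipped (an exception was raised).
Result: ['B', 'Q']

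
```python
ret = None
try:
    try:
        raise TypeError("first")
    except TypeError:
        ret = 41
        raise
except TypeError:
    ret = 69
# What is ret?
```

Step-by-step execution trace:
1. Inner try: `raise TypeError("first")` raises TypeError.
2. Inner `except TypeError` matches → ret = 41.
3. bare `raise` re-raises the same TypeError.
4. Outer `except TypeError` matches → ret = 69.
Result: 69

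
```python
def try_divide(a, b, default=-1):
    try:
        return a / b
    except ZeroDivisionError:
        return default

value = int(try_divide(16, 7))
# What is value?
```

Step-by-step execution trace:
1. `try_divide(16, 7)` enters try: `return 16 / 7` → returns 2.2857142857142856. No exception raised.
2. `except ZeroDivisionError` is skipped.
3. `int(2.2857142857142856)` → 2 → value = 2.
Result: 2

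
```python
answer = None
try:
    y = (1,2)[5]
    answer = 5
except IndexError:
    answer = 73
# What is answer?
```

Step-by-step execution trace:
1. `y = (1,2)[5]` raises IndexError.
2. `answer = 5` is not reached.
3. `except IndexError` matches → answer = 73.
Result: 73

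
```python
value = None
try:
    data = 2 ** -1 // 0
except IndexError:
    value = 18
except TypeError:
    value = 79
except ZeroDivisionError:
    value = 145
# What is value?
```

Step-by-step execution trace:
1. `data = 2 ** -1 // 0` raises ZeroDivisionError.
2. `except IndexError` does not match ZeroDivisionError; skipped.
3. `except TypeError` does not match ZeroDivisionError; skipped.
4. `except ZeroDivisionError` matches → value = 145.
Result: 145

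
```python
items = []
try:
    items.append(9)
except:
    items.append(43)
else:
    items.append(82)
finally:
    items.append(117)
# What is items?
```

Step-by-step execution trace:
1. try: `items.append(9)` → items = [9]. No exception raised.
2. `except` is skipped.
3. `else` runs: `items.append(82)` → items = [9, 82].
4. `finally` always runs: `items.append(117)` → items = [9, 82, 117].
Result: [9, 82, 117]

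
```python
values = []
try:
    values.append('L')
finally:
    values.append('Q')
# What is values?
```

Step-by-step execution trace:
1. try: `values.append('L')` → values = ['L'].
2. The try body completes without raising.
3. finally always runs: `values.append('Q')` → values = ['L', 'Q'].
Result: ['L', 'Q']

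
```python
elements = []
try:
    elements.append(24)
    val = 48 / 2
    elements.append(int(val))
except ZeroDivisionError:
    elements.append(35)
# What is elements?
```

Step-by-step execution trace:
1. try: `elements.append(24)` → elements = [24].
2. `val = 48 / 2` → val = 24.0. No exception raised.
3. `elements.append(int(val))` → elements = [24, 24].
4. `except ZeroDivisionError` is skipped (no exception was raised).
Result: [24, 24]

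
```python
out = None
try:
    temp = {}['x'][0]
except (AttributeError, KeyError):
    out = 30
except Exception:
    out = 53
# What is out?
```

Step-by-step execution trace:
1. `temp = {}['x'][0]` raises KeyError.
2. `except (AttributeError, KeyError)` matches (KeyError is in the tuple) → out = 30.
3. `except Exception` is not reached.
Result: 30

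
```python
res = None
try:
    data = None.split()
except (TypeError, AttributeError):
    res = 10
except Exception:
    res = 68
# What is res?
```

Step-by-step execution trace:
1. `data = None.split()` raises AttributeError.
2. `except (TypeError, AttributeError)` matches (AttributeError is in the tuple) → res = 10.
3. `except Exception` is not reached.
Result: 10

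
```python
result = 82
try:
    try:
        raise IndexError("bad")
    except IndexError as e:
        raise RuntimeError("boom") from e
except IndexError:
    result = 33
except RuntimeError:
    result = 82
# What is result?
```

Step-by-step execution trace:
1. Inner try raises IndexError; inner `except IndexError as e` catches it.
2. `raise RuntimeError(...) from e` raises RuntimeError (IndexError is attached as __cause__, but only RuntimeError is active).
3. Outer `except IndexError` does not match RuntimeError; skipped.
4. Outer `except RuntimeError` matches → result = 82.
Result: 82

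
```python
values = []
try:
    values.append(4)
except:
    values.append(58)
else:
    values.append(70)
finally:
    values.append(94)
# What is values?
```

Step-by-step execution trace:
1. try: `values.append(4)` → values = [4]. No exception raised.
2. `except` is skipped.
3. `else` runs: `values.append(70)` → values = [4, 70].
4. `finally` always runs: `values.append(94)` → values = [4, 70, 94].
Result: [4, 70, 94]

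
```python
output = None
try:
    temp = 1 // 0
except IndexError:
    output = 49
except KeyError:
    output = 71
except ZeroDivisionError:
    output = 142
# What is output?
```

Step-by-step execution trace:
1. `temp = 1 // 0` raises ZeroDivisionError.
2. `except IndexError` does not match ZeroDivisionError; skipped.
3. `except KeyError` does not match ZeroDivisionError; skipped.
4. `except ZeroDivisionError` matches → output = 142.
Result: 142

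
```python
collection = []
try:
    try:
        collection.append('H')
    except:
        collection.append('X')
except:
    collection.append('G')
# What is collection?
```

Step-by-step execution trace:
1. Inner try: `collection.append('H')` → collection = ['H']. No exception raised.
2. Inner `except` is skipped.
3. Inner try completes normally; outer `except` is skipped.
Result: ['H']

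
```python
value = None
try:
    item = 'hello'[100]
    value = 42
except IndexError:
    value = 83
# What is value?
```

Step-by-step execution trace:
1. `item = 'hello'[100]` raises IndexError.
2. `value = 42` is not reached.
3. `except IndexError` matches → value = 83.
Result: 83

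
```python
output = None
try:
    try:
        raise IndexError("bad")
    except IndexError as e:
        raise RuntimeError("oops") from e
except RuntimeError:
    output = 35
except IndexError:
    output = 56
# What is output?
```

Step-by-step execution trace:
1. Inner try raises IndexError; inner `except IndexError as e` catches it.
2. `raise RuntimeError(...) from e` raises RuntimeError (IndexError is attached as __cause__, but only RuntimeError is active).
3. Outer `except RuntimeError` matches → output = 35.
4. `except IndexError` is not reached.
Result: 35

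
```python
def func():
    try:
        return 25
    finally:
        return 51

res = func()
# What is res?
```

Step-by-step execution trace:
1. `func()` enters try: `return 25` sets pending return value 25.
2. Before returning, `finally: return 51` runs and overrides the pending return.
3. func() returns 51 → res = 51.
Result: 51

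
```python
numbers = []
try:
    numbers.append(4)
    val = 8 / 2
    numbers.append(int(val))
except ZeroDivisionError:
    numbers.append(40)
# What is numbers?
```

Step-by-step execution trace:
1. try: `numbers.append(4)` → numbers = [4].
2. `val = 8 / 2` → val = 4.0. No exception raised.
3. `numbers.append(int(val))` → numbers = [4, 4].
4. `except ZeroDivisionError` is skipped (no exception was raised).
Result: [4, 4]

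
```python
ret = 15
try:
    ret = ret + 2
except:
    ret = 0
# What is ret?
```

Step-by-step execution trace:
1. ret starts at 15.
2. try: `ret = ret + 2` → ret = 17. No exception raised.
3. `except` is skipped.
Result: 17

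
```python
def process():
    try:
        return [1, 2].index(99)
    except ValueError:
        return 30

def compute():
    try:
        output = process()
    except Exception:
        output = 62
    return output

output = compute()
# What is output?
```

Step-by-step execution trace:
1. `compute()` calls `process()`.
2. In process: `[1, 2].index(99)` raises ValueError; `except ValueError` catches it → returns 30.
3. In compute: `output = process()` → output = 30. No exception reaches compute.
4. `except Exception` is skipped; compute returns 30.
5. output = 30.
Result: 30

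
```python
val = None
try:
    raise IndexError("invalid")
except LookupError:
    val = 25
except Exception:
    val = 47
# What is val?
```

Step-by-step execution trace:
1. `raise IndexError(...)` raises IndexError.
2. `except LookupError` matches (IndexError is a subclass of LookupError) → val = 25.
3. `except Exception` is not reached.
Result: 25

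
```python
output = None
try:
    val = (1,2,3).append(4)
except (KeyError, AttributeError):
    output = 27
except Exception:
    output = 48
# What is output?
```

Step-by-step execution trace:
1. `val = (1,2,3).append(4)` raises AttributeError.
2. `except (KeyError, AttributeError)` matches (AttributeError is in the tuple) → output = 27.
3. `except Exception` is not reached.
Result: 27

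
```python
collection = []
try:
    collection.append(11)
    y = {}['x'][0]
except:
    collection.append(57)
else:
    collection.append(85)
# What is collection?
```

Step-by-step execution trace:
1. try: `collection.append(11)` → collection = [11].
2. `y = {}['x'][0]` raises KeyError.
3. bare `except` matches → `collection.append(57)` → collection = [11, 57].
4. `else` is skipped (an exception was raised).
Result: [11, 57]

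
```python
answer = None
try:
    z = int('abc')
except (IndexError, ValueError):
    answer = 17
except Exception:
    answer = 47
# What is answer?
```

Step-by-step execution trace:
1. `z = int('abc')` raises ValueError.
2. `except (IndexError, ValueError)` matches (ValueError is in the tuple) → answer = 17.
3. `except Exception` is not reached.
Result: 17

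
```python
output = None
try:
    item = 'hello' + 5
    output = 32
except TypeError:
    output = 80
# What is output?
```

Step-by-step execution trace:
1. `item = 'hello' + 5` raises TypeError.
2. `output = 32` is not reached.
3. `except TypeError` matches → output = 80.
Result: 80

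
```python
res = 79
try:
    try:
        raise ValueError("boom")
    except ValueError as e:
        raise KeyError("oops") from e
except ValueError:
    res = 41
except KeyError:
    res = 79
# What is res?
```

Step-by-step execution trace:
1. Inner try raises ValueError; inner `except ValueError as e` catches it.
2. `raise KeyError(...) from e` raises KeyError (ValueError is attached as __cause__, but only KeyError is active).
3. Outer `except ValueError` does not match KeyError; skipped.
4. Outer `except KeyError` matches → res = 79.
Result: 79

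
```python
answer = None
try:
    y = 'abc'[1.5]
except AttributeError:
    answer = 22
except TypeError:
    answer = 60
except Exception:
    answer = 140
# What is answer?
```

Step-by-step execution trace:
1. `y = 'abc'[1.5]` raises TypeError.
2. `except AttributeError` does not match TypeError; skipped.
3. `except TypeError` matches → answer = 60.
4. Remaining except clauses are skipped.
Result: 60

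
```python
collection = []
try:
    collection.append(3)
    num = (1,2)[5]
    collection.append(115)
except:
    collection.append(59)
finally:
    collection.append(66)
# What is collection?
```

Step-by-step execution trace:
1. try: `collection.append(3)` → collection = [3].
2. `num = (1,2)[5]` raises IndexError; `collection.append(115)` is not reached.
3. bare `except` matches → `collection.append(59)` → collection = [3, 59].
4. finally always runs: `collection.append(66)` → collection = [3, 59, 66].
Result: [3, 59, 66]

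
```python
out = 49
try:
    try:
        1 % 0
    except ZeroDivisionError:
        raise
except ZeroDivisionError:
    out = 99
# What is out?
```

Step-by-step execution trace:
1. Inner try: `1 % 0` raises ZeroDivisionError.
2. Inner `except ZeroDivisionError` matches; bare `raise` re-raises the same ZeroDivisionError.
3. Outer `except ZeroDivisionError` matches → out = 99.
Result: 99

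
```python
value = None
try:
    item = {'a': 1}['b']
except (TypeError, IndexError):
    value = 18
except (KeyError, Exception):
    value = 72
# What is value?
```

Step-by-step execution trace:
1. `item = {'a': 1}['b']` raises KeyError.
2. `except (TypeError, IndexError)` does not match KeyError; skipped.
3. `except (KeyError, Exception)` matches (KeyError is in the tuple) → value = 72.
Result: 72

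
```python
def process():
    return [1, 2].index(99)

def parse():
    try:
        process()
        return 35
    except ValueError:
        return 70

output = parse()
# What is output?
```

Step-by-step execution trace:
1. `parse()` calls `process()`.
2. `process()` evaluates `[1, 2].index(99)`, which raises ValueError; it propagates to the caller.
3. `return 35` is not reached.
4. `except ValueError` in parse matches → returns 70.
5. output = 70.
Result: 70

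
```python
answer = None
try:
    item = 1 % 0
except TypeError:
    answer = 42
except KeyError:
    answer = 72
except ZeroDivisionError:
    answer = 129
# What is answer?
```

Step-by-step execution trace:
1. `item = 1 % 0` raises ZeroDivisionError.
2. `except TypeError` does not match ZeroDivisionError; skipped.
3. `except KeyError` does not match ZeroDivisionError; skipped.
4. `except ZeroDivisionError` matches → answer = 129.
Result: 129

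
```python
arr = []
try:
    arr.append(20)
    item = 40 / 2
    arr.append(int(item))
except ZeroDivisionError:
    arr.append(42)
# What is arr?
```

Step-by-step execution trace:
1. try: `arr.append(20)` → arr = [20].
2. `item = 40 / 2` → item = 20.0. No exception raised.
3. `arr.append(int(item))` → arr = [20, 20].
4. `except ZeroDivisionError` is skipped (no exception was raised).
Result: [20, 20]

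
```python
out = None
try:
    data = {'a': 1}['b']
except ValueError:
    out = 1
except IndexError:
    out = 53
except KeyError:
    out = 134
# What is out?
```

Step-by-step execution trace:
1. `data = {'a': 1}['b']` raises KeyError.
2. `except ValueError` does not match KeyError; skipped.
3. `except IndexError` does not match KeyError; skipped.
4. `except KeyError` matches → out = 134.
Result: 134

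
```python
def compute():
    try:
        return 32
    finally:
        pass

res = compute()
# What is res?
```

Step-by-step execution trace:
1. `compute()` enters try: `return 32` sets pending return value 32.
2. Before returning, `finally: pass` runs (no effect).
3. compute() returns 32 → res = 32.
Result: 32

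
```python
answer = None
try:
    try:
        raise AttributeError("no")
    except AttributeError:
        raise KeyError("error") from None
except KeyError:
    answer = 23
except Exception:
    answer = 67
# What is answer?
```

Step-by-step execution trace:
1. Inner try raises AttributeError; inner `except AttributeError` catches it.
2. `raise KeyError(...) from None` raises KeyError (from None suppresses __context__, but the active exception is still KeyError).
3. Outer `except KeyError` matches → answer = 23.
4. `except Exception` is not reached.
Result: 23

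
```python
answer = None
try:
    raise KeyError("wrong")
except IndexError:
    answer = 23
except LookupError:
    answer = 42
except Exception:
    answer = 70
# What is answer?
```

Step-by-step execution trace:
1. `raise KeyError(...)` raises KeyError.
2. `except IndexError` does not match (KeyError is not a subclass of IndexError); skipped.
3. `except LookupError` matches (KeyError is a subclass of LookupError) → answer = 42.
4. `except Exception` is not reached.
Result: 42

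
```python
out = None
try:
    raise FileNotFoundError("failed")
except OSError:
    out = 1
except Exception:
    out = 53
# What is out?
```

Step-by-step execution trace:
1. `raise FileNotFoundError(...)` raises FileNotFoundError.
2. `except OSError` matches (FileNotFoundError is a subclass of OSError) → out = 1.
3. `except Exception` is not reached.
Result: 1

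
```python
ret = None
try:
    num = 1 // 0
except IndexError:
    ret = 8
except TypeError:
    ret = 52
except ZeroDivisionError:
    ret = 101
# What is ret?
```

Step-by-step execution trace:
1. `num = 1 // 0` raises ZeroDivisionError.
2. `except IndexError` does not match ZeroDivisionError; skipped.
3. `except TypeError` does not match ZeroDivisionError; skipped.
4. `except ZeroDivisionError` matches → ret = 101.
Result: 101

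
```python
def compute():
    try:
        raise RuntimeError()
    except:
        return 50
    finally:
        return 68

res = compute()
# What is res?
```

Step-by-step execution trace:
1. `compute()` enters try: `raise RuntimeError()` raises RuntimeError.
2. bare `except` matches → `return 50` sets pending return value 50.
3. Before returning, `finally: return 68` runs and overrides the pending return.
4. compute() returns 68 → res = 68.
Result: 68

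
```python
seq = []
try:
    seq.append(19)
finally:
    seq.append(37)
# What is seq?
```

Step-by-step execution trace:
1. try: `seq.append(19)` → seq = [19].
2. The try body completes without raising.
3. finally always runs: `seq.append(37)` → seq = [19, 37].
Result: [19, 37]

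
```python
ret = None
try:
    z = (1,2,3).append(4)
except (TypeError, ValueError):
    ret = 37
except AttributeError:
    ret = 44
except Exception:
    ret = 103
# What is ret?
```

Step-by-step execution trace:
1. `z = (1,2,3).append(4)` raises AttributeError.
2. `except (TypeError, ValueError)` does not match AttributeError; skipped.
3. `except AttributeError` matches (exact type match) → ret = 44.
4. `except Exception` is not reached.
Result: 44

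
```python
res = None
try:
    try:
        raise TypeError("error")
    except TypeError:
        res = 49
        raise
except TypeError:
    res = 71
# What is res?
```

Step-by-step execution trace:
1. Inner try: `raise TypeError("error")` raises TypeError.
2. Inner `except TypeError` matches → res = 49.
3. bare `raise` re-raises the same TypeError.
4. Outer `except TypeError` matches → res = 71.
Result: 71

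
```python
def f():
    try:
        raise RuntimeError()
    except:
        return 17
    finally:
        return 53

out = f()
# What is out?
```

Step-by-step execution trace:
1. `f()` enters try: `raise RuntimeError()` raises RuntimeError.
2. bare `except` matches → `return 17` sets pending return value 17.
3. Before returning, `finally: return 53` runs and overrides the pending return.
4. f() returns 53 → out = 53.
Result: 53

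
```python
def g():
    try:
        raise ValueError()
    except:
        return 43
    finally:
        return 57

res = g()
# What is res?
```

Step-by-step execution trace:
1. `g()` enters try: `raise ValueError()` raises ValueError.
2. bare `except` matches → `return 43` sets pending return value 43.
3. Before returning, `finally: return 57` runs and overrides the pending return.
4. g() returns 57 → res = 57.
Result: 57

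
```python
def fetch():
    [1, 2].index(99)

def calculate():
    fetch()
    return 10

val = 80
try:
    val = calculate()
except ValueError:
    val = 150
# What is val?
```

Step-by-step execution trace:
1. val starts at 80.
2. try: `calculate()` calls `fetch()`.
3. `fetch()` evaluates `[1, 2].index(99)`, which raises ValueError; it propagates through calculate (uncaught).
4. `return 10` in calculate is not reached; the assignment to val does not complete.
5. `except ValueError` matches → val = 150.
Result: 150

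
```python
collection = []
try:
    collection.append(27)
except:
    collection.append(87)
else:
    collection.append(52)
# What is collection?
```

Step-by-step execution trace:
1. try: `collection.append(27)` → collection = [27]. No exception raised.
2. `except` is skipped.
3. `else` runs (try completed without exception): `collection.append(52)` → collection = [27, 52].
Result: [27, 52]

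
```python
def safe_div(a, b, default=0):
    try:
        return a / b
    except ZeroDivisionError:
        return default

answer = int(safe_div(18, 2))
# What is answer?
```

Step-by-step execution trace:
1. `safe_div(18, 2)` enters try: `return 18 / 2` → returns 9.0. No exception raised.
2. `except ZeroDivisionError` is skipped.
3. `int(9.0)` → 9 → answer = 9.
Result: 9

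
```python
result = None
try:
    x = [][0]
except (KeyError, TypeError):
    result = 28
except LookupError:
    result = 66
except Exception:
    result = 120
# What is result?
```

Step-by-step execution trace:
1. `x = [][0]` raises IndexError.
2. `except (KeyError, TypeError)` does not match IndexError; skipped.
3. `except LookupError` matches (IndexError is a subclass of LookupError) → result = 66.
4. `except Exception` is not reached.
Result: 66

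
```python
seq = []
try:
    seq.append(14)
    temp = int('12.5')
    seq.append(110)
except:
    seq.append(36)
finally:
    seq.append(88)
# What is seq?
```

Step-by-step execution trace:
1. try: `seq.append(14)` → seq = [14].
2. `temp = int('12.5')` raises ValueError; `seq.append(110)` is not reached.
3. bare `except` matches → `seq.append(36)` → seq = [14, 36].
4. finally always runs: `seq.append(88)` → seq = [14, 36, 88].
Result: [14, 36, 88]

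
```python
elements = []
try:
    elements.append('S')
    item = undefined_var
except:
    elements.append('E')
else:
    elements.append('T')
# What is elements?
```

Step-by-step execution trace:
1. try: `elements.append('S')` → elements = ['S'].
2. `item = undefined_var` raises NameError.
3. bare `except` matches → `elements.append('E')` → elements = ['S', 'E'].
4. `else` is skipped (an exception was raised).
Result: ['S', 'E']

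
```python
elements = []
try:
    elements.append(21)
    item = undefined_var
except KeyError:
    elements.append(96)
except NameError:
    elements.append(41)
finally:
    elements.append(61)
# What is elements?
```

Step-by-step execution trace:
1. try: `elements.append(21)` → elements = [21].
2. `item = undefined_var` raises NameError.
3. `except KeyError` does not match NameError; skipped.
4. `except NameError` matches → `elements.append(41)` → elements = [21, 41].
5. finally always runs: `elements.append(61)` → elements = [21, 41, 61].
Result: [21, 41, 61]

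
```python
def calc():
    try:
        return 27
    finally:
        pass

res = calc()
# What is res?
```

Step-by-step execution trace:
1. `calc()` enters try: `return 27` sets pending return value 27.
2. Before returning, `finally: pass` runs (no effect).
3. calc() returns 27 → res = 27.
Result: 27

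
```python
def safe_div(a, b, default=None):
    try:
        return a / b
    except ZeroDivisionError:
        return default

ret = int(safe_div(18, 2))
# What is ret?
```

Step-by-step execution trace:
1. `safe_div(18, 2)` enters try: `return 18 / 2` → returns 9.0. No exception raised.
2. `except ZeroDivisionError` is skipped.
3. `int(9.0)` → 9 → ret = 9.
Result: 9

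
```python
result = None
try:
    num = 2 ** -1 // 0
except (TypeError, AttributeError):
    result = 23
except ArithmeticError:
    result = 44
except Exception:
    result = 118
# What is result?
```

Step-by-step execution trace:
1. `num = 2 ** -1 // 0` raises ZeroDivisionError.
2. `except (TypeError, AttributeError)` does not match ZeroDivisionError; skipped.
3. `except ArithmeticError` matches (ZeroDivisionError is a subclass of ArithmeticError) → result = 44.
4. `except Exception` is not reached.
Result: 44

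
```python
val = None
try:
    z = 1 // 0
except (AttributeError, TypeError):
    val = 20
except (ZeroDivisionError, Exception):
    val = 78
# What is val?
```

Step-by-step execution trace:
1. `z = 1 // 0` raises ZeroDivisionError.
2. `except (AttributeError, TypeError)` does not match ZeroDivisionError; skipped.
3. `except (ZeroDivisionError, Exception)` matches (ZeroDivisionError is in the tuple) → val = 78.
Result: 78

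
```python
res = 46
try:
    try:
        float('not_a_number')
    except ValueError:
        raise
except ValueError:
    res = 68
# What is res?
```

Step-by-step execution trace:
1. Inner try: `float('not_a_number')` raises ValueError.
2. Inner `except ValueError` matches; bare `raise` re-raises the same ValueError.
3. Outer `except ValueError` matches → res = 68.
Result: 68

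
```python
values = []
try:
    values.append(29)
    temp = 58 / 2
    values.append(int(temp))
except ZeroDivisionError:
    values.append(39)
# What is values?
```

Step-by-step execution trace:
1. try: `values.append(29)` → values = [29].
2. `temp = 58 / 2` → temp = 29.0. No exception raised.
3. `values.append(int(temp))` → values = [29, 29].
4. `except ZeroDivisionError` is skipped (no exception was raised).
Result: [29, 29]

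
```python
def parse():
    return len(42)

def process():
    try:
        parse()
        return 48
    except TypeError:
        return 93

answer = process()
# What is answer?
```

Step-by-step execution trace:
1. `process()` calls `parse()`.
2. `parse()` evaluates `len(42)`, which raises TypeError; it propagates to the caller.
3. `return 48` is not reached.
4. `except TypeError` in process matches → returns 93.
5. answer = 93.
Result: 93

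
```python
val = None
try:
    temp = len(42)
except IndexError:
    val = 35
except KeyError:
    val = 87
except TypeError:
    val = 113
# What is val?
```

Step-by-step execution trace:
1. `temp = len(42)` raises TypeError.
2. `except IndexError` does not match TypeError; skipped.
3. `except KeyError` does not match TypeError; skipped.
4. `except TypeError` matches → val = 113.
Result: 113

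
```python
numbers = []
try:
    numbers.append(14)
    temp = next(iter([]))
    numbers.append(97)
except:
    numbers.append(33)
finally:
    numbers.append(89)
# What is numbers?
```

Step-by-step execution trace:
1. try: `numbers.append(14)` → numbers = [14].
2. `temp = next(iter([]))` raises StopIteration; `numbers.append(97)` is not reached.
3. bare `except` matches → `numbers.append(33)` → numbers = [14, 33].
4. finally always runs: `numbers.append(89)` → numbers = [14, 33, 89].
Result: [14, 33, 89]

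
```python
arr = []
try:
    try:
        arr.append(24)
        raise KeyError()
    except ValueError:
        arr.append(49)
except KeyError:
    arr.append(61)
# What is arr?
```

Step-by-step execution trace:
1. Inner try: `arr.append(24)` → arr = [24].
2. `raise KeyError()` raises KeyError.
3. Inner `except ValueError` does not match KeyError; exception propagates to outer try.
4. Outer `except KeyError` matches → `arr.append(61)` → arr = [24, 61].
Result: [24, 61]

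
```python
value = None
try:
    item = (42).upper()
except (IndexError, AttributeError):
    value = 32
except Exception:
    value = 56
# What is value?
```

Step-by-step execution trace:
1. `item = (42).upper()` raises AttributeError.
2. `except (IndexError, AttributeError)` matches (AttributeError is in the tuple) → value = 32.
3. `except Exception` is not reached.
Result: 32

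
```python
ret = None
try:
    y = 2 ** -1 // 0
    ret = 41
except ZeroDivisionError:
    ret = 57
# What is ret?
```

Step-by-step execution trace:
1. `y = 2 ** -1 // 0` raises ZeroDivisionError.
2. `ret = 41` is not reached.
3. `except ZeroDivisionError` matches → ret = 57.
Result: 57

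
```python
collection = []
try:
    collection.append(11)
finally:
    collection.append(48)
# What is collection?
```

Step-by-step execution trace:
1. try: `collection.append(11)` → collection = [11].
2. The try body completes without raising.
3. finally always runs: `collection.append(48)` → collection = [11, 48].
Result: [11, 48]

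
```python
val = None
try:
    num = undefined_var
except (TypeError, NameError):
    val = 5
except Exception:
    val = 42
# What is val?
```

Step-by-step execution trace:
1. `num = undefined_var` raises NameError.
2. `except (TypeError, NameError)` matches (NameError is in the tuple) → val = 5.
3. `except Exception` is not reached.
Result: 5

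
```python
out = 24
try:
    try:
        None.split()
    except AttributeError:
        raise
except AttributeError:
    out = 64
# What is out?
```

Step-by-step execution trace:
1. Inner try: `None.split()` raises AttributeError.
2. Inner `except AttributeError` matches; bare `raise` re-raises the same AttributeError.
3. Outer `except AttributeError` matches → out = 64.
Result: 64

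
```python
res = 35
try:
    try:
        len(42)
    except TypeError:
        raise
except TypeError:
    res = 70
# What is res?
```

Step-by-step execution trace:
1. Inner try: `len(42)` raises TypeError.
2. Inner `except TypeError` matches; bare `raise` re-raises the same TypeError.
3. Outer `except TypeError` matches → res = 70.
Result: 70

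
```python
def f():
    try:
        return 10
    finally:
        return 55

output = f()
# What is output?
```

Step-by-step execution trace:
1. `f()` enters try: `return 10` sets pending return value 10.
2. Before returning, `finally: return 55` runs and overrides the pending return.
3. f() returns 55 → output = 55.
Result: 55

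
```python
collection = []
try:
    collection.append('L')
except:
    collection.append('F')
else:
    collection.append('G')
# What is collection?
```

Step-by-step execution trace:
1. try: `collection.append('L')` → collection = ['L']. No exception raised.
2. `except` is skipped.
3. `else` runs (try completed without exception): `collection.append('G')` → collection = ['L', 'G'].
Result: ['L', 'G']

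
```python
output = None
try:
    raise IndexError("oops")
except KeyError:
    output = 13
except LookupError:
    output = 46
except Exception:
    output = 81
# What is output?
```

Step-by-step execution trace:
1. `raise IndexError(...)` raises IndexError.
2. `except KeyError` does not match (IndexError is not a subclass of KeyError); skipped.
3. `except LookupError` matches (IndexError is a subclass of LookupError) → output = 46.
4. `except Exception` is not reached.
Result: 46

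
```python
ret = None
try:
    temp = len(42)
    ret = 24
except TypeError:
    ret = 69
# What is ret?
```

Step-by-step execution trace:
1. `temp = len(42)` raises TypeError.
2. `ret = 24` is not reached.
3. `except TypeError` matches → ret = 69.
Result: 69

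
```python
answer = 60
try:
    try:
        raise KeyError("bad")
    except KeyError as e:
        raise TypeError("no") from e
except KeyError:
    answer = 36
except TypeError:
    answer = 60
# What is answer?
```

Step-by-step execution trace:
1. Inner try raises KeyError; inner `except KeyError as e` catches it.
2. `raise TypeError(...) from e` raises TypeError (KeyError is attached as __cause__, but only TypeError is active).
3. Outer `except KeyError` does not match TypeError; skipped.
4. Outer `except TypeError` matches → answer = 60.
Result: 60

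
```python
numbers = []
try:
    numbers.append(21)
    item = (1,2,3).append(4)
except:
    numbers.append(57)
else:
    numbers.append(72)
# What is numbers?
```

Step-by-step execution trace:
1. try: `numbers.append(21)` → numbers = [21].
2. `item = (1,2,3).append(4)` raises AttributeError.
3. bare `except` matches → `numbers.append(57)` → numbers = [21, 57].
4. `else` is skipped (an exception was raised).
Result: [21, 57]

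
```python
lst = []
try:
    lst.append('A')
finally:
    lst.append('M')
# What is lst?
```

Step-by-step execution trace:
1. try: `lst.append('A')` → lst = ['A'].
2. The try body completes without raising.
3. finally always runs: `lst.append('M')` → lst = ['A', 'M'].
Result: ['A', 'M']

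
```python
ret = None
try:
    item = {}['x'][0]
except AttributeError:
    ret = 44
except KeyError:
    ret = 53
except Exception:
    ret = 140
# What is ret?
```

Step-by-step execution trace:
1. `item = {}['x'][0]` raises KeyError.
2. `except AttributeError` does not match KeyError; skipped.
3. `except KeyError` matches → ret = 53.
4. Remaining except clauses are skipped.
Result: 53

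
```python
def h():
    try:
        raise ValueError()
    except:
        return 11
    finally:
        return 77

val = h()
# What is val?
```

Step-by-step execution trace:
1. `h()` enters try: `raise ValueError()` raises ValueError.
2. bare `except` matches → `return 11` sets pending return value 11.
3. Before returning, `finally: return 77` runs and overrides the pending return.
4. h() returns 77 → val = 77.
Result: 77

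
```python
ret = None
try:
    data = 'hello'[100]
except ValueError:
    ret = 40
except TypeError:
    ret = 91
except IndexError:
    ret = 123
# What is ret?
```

Step-by-step execution trace:
1. `data = 'hello'[100]` raises IndexError.
2. `except ValueError` does not match IndexError; skipped.
3. `except TypeError` does not match IndexError; skipped.
4. `except IndexError` matches → ret = 123.
Result: 123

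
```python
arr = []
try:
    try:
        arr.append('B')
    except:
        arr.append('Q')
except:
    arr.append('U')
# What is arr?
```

Step-by-step execution trace:
1. Inner try: `arr.append('B')` → arr = ['B']. No exception raised.
2. Inner `except` is skipped.
3. Inner try completes normally; outer `except` is skipped.
Result: ['B']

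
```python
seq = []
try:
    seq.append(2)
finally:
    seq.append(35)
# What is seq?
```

Step-by-step execution trace:
1. try: `seq.append(2)` → seq = [2].
2. The try body completes without raising.
3. finally always runs: `seq.append(35)` → seq = [2, 35].
Result: [2, 35]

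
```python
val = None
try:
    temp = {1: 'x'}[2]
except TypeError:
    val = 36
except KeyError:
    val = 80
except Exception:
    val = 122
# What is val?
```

Step-by-step execution trace:
1. `temp = {1: 'x'}[2]` raises KeyError.
2. `except TypeError` does not match KeyError; skipped.
3. `except KeyError` matches → val = 80.
4. Remaining except clauses are skipped.
Result: 80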